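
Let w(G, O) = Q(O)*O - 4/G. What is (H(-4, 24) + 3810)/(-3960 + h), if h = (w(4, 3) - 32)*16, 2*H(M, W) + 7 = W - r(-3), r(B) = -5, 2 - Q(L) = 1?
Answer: -3821/4440 ≈ -0.86059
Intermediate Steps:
Q(L) = 1 (Q(L) = 2 - 1*1 = 2 - 1 = 1)
w(G, O) = O - 4/G (w(G, O) = 1*O - 4/G = O - 4/G)
H(M, W) = -1 + W/2 (H(M, W) = -7/2 + (W - 1*(-5))/2 = -7/2 + (W + 5)/2 = -7/2 + (5 + W)/2 = -7/2 + (5/2 + W/2) = -1 + W/2)
h = -480 (h = ((3 - 4/4) - 32)*16 = ((3 - 4*¼) - 32)*16 = ((3 - 1) - 32)*16 = (2 - 32)*16 = -30*16 = -480)
(H(-4, 24) + 3810)/(-3960 + h) = ((-1 + (½)*24) + 3810)/(-3960 - 480) = ((-1 + 12) + 3810)/(-4440) = (11 + 3810)*(-1/4440) = 3821*(-1/4440) = -3821/4440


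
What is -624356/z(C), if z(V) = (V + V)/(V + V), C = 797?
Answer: -624356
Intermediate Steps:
z(V) = 1 (z(V) = (2*V)/((2*V)) = (2*V)*(1/(2*V)) = 1)
-624356/z(C) = -624356/1 = -624356*1 = -624356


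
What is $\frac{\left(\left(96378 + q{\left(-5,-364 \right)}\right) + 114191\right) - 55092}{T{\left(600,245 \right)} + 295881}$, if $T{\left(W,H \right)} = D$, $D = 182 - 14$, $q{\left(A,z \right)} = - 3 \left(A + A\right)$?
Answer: $\frac{155507}{296049} \approx 0.52527$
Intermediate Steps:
$q{\left(A,z \right)} = - 6 A$ ($q{\left(A,z \right)} = - 3 \cdot 2 A = - 6 A$)
$D = 168$ ($D = 182 - 14 = 168$)
$T{\left(W,H \right)} = 168$
$\frac{\left(\left(96378 + q{\left(-5,-364 \right)}\right) + 114191\right) - 55092}{T{\left(600,245 \right)} + 295881} = \frac{\left(\left(96378 - -30\right) + 114191\right) - 55092}{168 + 295881} = \frac{\left(\left(96378 + 30\right) + 114191\right) - 55092}{296049} = \left(\left(96408 + 114191\right) - 55092\right) \frac{1}{296049} = \left(210599 - 55092\right) \frac{1}{296049} = 155507 \cdot \frac{1}{296049} = \frac{155507}{296049}$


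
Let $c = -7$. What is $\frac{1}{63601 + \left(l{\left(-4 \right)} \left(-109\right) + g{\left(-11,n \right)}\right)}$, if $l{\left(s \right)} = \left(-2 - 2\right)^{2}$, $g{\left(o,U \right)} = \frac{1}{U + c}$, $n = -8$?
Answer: $\frac{15}{927854} \approx 1.6166 \cdot 10^{-5}$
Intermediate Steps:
$g{\left(o,U \right)} = \frac{1}{-7 + U}$ ($g{\left(o,U \right)} = \frac{1}{U - 7} = \frac{1}{-7 + U}$)
$l{\left(s \right)} = 16$ ($l{\left(s \right)} = \left(-4\right)^{2} = 16$)
$\frac{1}{63601 + \left(l{\left(-4 \right)} \left(-109\right) + g{\left(-11,n \right)}\right)} = \frac{1}{63601 + \left(16 \left(-109\right) + \frac{1}{-7 - 8}\right)} = \frac{1}{63601 - \left(1744 - \frac{1}{-15}\right)} = \frac{1}{63601 - \frac{26161}{15}} = \frac{1}{\frac{927854}{15}} = \frac{15}{927854}$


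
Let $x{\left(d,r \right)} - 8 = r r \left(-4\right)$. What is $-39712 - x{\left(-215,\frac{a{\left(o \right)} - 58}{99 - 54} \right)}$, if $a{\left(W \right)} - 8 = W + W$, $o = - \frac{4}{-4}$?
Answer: $- \frac{8935976}{225} \approx -39715.0$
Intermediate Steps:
$o = 1$ ($o = \left(-4\right) \left(- \frac{1}{4}\right) = 1$)
$a{\left(W \right)} = 8 + 2 W$ ($a{\left(W \right)} = 8 + \left(W + W\right) = 8 + 2 W$)
$x{\left(d,r \right)} = 8 - 4 r^{2}$ ($x{\left(d,r \right)} = 8 + r r \left(-4\right) = 8 + r^{2} \left(-4\right) = 8 - 4 r^{2}$)
$-39712 - x{\left(-215,\frac{a{\left(o \right)} - 58}{99 - 54} \right)} = -39712 - \left(8 - 4 \left(\frac{\left(8 + 2 \cdot 1\right) - 58}{99 - 54}\right)^{2}\right) = -39712 - \left(8 - 4 \left(\frac{\left(8 + 2\right) - 58}{45}\right)^{2}\right) = -39712 - \left(8 - 4 \left(\left(10 - 58\right) \frac{1}{45}\right)^{2}\right) = -39712 - \left(8 - 4 \left(\left(-48\right) \frac{1}{45}\right)^{2}\right) = -39712 - \left(8 - 4 \left(- \frac{16}{15}\right)^{2}\right) = -39712 - \left(8 - \frac{1024}{225}\right) = -39712 - \frac{776}{225} = - \frac{8935976}{225}$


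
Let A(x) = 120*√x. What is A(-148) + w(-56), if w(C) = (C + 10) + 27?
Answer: -19 + 240*I*√37 ≈ -19.0 + 1459.9*I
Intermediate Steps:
w(C) = 37 + C (w(C) = (10 + C) + 27 = 37 + C)
A(-148) + w(-56) = 120*√(-148) + (37 - 56) = 120*(2*I*√37) - 19 = 240*I*√37 - 19 = -19 + 240*I*√37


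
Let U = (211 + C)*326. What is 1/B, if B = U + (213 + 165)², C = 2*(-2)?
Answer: 1/210366 ≈ 4.7536e-6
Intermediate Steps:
C = -4
U = 67482 (U = (211 - 4)*326 = 207*326 = 67482)
B = 210366 (B = 67482 + (213 + 165)² = 67482 + 378² = 67482 + 142884 = 210366)
1/B = 1/210366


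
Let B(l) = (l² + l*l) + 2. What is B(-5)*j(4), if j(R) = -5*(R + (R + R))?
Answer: -3120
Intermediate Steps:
j(R) = -15*R (j(R) = -5*(R + 2*R) = -15*R)
B(l) = 2 + 2*l² (B(l) = (l² + l²) + 2 = 2*l² + 2 = 2 + 2*l²)
B(-5)*j(4) = (2 + 2*(-5)²)*(-15*4) = (2 + 2*25)*(-60) = (2 + 50)*(-60) = 52*(-60) = -3120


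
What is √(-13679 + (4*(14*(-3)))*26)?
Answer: I*√18047 ≈ 134.34*I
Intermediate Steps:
√(-13679 + (4*(14*(-3)))*26) = √(-13679 + (4*(-42))*26) = √(-13679 - 168*26) = √(-13679 - 4368) = √(-18047) = I*√18047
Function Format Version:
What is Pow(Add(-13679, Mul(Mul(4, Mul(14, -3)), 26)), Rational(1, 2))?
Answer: Mul(I, Pow(18047, Rational(1, 2))) ≈ Mul(134.34, I)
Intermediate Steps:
Pow(Add(-13679, Mul(Mul(4, Mul(14, -3)), 26)), Rational(1, 2)) = Pow(Add(-13679, Mul(Mul(4, -42), 26)), Rational(1, 2)) = Pow(Add(-13679, Mul(-168, 26)), Rational(1, 2)) = Pow(Add(-13679, -4368), Rational(1, 2)) = Pow(-18047, Rational(1, 2)) = Mul(I, Pow(18047, Rational(1, 2)))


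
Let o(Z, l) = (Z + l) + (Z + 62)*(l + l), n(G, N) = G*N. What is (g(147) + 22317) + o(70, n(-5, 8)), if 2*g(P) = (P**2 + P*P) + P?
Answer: 66939/2 ≈ 33470.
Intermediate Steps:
g(P) = P**2 + P/2 (g(P) = ((P**2 + P*P) + P)/2 = ((P**2 + P**2) + P)/2 = (2*P**2 + P)/2 = (P + 2*P**2)/2 = P**2 + P/2)
o(Z, l) = Z + l + 2*l*(62 + Z) (o(Z, l) = (Z + l) + (62 + Z)*(2*l) = (Z + l) + 2*l*(62 + Z) = Z + l + 2*l*(62 + Z))
(g(147) + 22317) + o(70, n(-5, 8)) = (147*(1/2 + 147) + 22317) + (70 + 125*(-5*8) + 2*70*(-5*8)) = (147*(295/2) + 22317) + (70 + 125*(-40) + 2*70*(-40)) = (43365/2 + 22317) + (70 - 5000 - 5600) = 87999/2 - 10530 = 66939/2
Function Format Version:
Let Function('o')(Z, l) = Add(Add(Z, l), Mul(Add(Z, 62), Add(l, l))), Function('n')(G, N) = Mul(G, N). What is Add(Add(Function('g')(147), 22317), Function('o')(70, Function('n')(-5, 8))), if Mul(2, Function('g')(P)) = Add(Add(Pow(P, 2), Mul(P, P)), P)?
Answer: Rational(66939, 2) ≈ 33470.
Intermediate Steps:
Function('g')(P) = Add(Pow(P, 2), Mul(Rational(1, 2), P)) (Function('g')(P) = Mul(Rational(1, 2), Add(Add(Pow(P, 2), Mul(P, P)), P)) = Mul(Rational(1, 2), Add(Add(Pow(P, 2), Pow(P, 2)), P)) = Mul(Rational(1, 2), Add(Mul(2, Pow(P, 2)), P)) = Mul(Rational(1, 2), Add(P, Mul(2, Pow(P, 2)))) = Add(Pow(P, 2), Mul(Rational(1, 2), P)))
Function('o')(Z, l) = Add(Z, l, Mul(2, l, Add(62, Z))) (Function('o')(Z, l) = Add(Add(Z, l), Mul(Add(62, Z), Mul(2, l))) = Add(Add(Z, l), Mul(2, l, Add(62, Z))) = Add(Z, l, Mul(2, l, Add(62, Z))))
Add(Add(Function('g')(147), 22317), Function('o')(70, Function('n')(-5, 8))) = Add(Add(Mul(147, Add(Rational(1, 2), 147)), 22317), Add(70, Mul(125, Mul(-5, 8)), Mul(2, 70, Mul(-5, 8)))) = Add(Add(Mul(147, Rational(295, 2)), 22317), Add(70, Mul(125, -40), Mul(2, 70, -40))) = Add(Add(Rational(43365, 2), 22317), Add(70, -5000, -5600)) = Add(Rational(87999, 2), -10530) = Rational(66939, 2)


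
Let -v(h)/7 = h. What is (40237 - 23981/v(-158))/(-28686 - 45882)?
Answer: -14826047/27490736 ≈ -0.53931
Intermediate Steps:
v(h) = -7*h
(40237 - 23981/v(-158))/(-28686 - 45882) = (40237 - 23981/((-7*(-158))))/(-28686 - 45882) = (40237 - 23981/1106)/(-74568) = (40237 - 23981*1/1106)*(-1/74568) = (40237 - 23981/1106)*(-1/74568) = (44478141/1106)*(-1/74568) = -14826047/27490736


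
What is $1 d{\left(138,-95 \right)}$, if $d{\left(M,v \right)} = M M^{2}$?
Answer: $2628072$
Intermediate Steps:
$d{\left(M,v \right)} = M^{3}$
$1 d{\left(138,-95 \right)} = 1 \cdot 138^{3} = 1 \cdot 2628072 = 2628072$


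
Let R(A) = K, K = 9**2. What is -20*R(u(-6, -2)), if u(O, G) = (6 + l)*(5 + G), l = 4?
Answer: -1620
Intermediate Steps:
K = 81
u(O, G) = 50 + 10*G (u(O, G) = (6 + 4)*(5 + G) = 10*(5 + G) = 50 + 10*G)
R(A) = 81
-20*R(u(-6, -2)) = -20*81 = -1620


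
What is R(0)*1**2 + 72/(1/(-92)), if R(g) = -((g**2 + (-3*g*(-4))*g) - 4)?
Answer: -6620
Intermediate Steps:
R(g) = 4 - 13*g**2 (R(g) = -((g**2 + (12*g)*g) - 4) = -((g**2 + 12*g**2) - 4) = -(13*g**2 - 4) = -(-4 + 13*g**2) = 4 - 13*g**2)
R(0)*1**2 + 72/(1/(-92)) = (4 - 13*0**2)*1**2 + 72/(1/(-92)) = (4 - 13*0)*1 + 72/(-1/92) = (4 + 0)*1 + 72*(-92) = 4*1 - 6624 = 4 - 6624 = -6620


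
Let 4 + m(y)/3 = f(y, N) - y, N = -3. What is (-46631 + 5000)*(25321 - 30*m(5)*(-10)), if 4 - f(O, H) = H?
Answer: -979202751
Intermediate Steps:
f(O, H) = 4 - H
m(y) = 9 - 3*y (m(y) = -12 + 3*((4 - 1*(-3)) - y) = -12 + 3*((4 + 3) - y) = -12 + 3*(7 - y) = -12 + (21 - 3*y) = 9 - 3*y)
(-46631 + 5000)*(25321 - 30*m(5)*(-10)) = (-46631 + 5000)*(25321 - 30*(9 - 3*5)*(-10)) = -41631*(25321 - 30*(9 - 15)*(-10)) = -41631*(25321 - 30*(-6)*(-10)) = -41631*(25321 + 180*(-10)) = -41631*(25321 - 1800) = -41631*23521 = -979202751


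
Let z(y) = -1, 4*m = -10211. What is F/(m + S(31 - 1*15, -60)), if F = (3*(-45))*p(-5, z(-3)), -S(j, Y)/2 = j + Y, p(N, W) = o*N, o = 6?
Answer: -16200/9859 ≈ -1.6432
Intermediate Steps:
m = -10211/4 (m = (¼)*(-10211) = -10211/4 ≈ -2552.8)
p(N, W) = 6*N
S(j, Y) = -2*Y - 2*j (S(j, Y) = -2*(j + Y) = -2*(Y + j) = -2*Y - 2*j)
F = 4050 (F = (3*(-45))*(6*(-5)) = -135*(-30) = 4050)
F/(m + S(31 - 1*15, -60)) = 4050/(-10211/4 + (-2*(-60) - 2*(31 - 1*15))) = 4050/(-10211/4 + (120 - 2*(31 - 15))) = 4050/(-10211/4 + (120 - 2*16)) = 4050/(-10211/4 + (120 - 32)) = 4050/(-10211/4 + 88) = 4050/(-9859/4) = 4050*(-4/9859) = -16200/9859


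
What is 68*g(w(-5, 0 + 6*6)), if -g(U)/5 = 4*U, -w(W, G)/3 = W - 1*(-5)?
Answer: 0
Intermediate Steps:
w(W, G) = -15 - 3*W (w(W, G) = -3*(W - 1*(-5)) = -3*(W + 5) = -3*(5 + W) = -15 - 3*W)
g(U) = -20*U
68*g(w(-5, 0 + 6*6)) = 68*(-20*(-15 - 3*(-5))) = 68*(-20*(-15 + 15)) = 68*(-20*0) = 68*0 = 0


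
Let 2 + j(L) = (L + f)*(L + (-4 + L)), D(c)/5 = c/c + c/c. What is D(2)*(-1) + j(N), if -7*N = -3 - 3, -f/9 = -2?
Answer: -2700/49 ≈ -55.102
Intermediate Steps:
f = 18 (f = -9*(-2) = 18)
N = 6/7 (N = -(-3 - 3)/7 = -1/7*(-6) = 6/7 ≈ 0.85714)
D(c) = 10 (D(c) = 5*(c/c + c/c) = 5*(1 + 1) = 5*2 = 10)
j(L) = -2 + (-4 + 2*L)*(18 + L) (j(L) = -2 + (L + 18)*(L + (-4 + L)) = -2 + (18 + L)*(-4 + 2*L) = -2 + (-4 + 2*L)*(18 + L))
D(2)*(-1) + j(N) = 10*(-1) + (-74 + 2*(6/7)**2 + 32*(6/7)) = -10 + (-74 + 2*(36/49) + 192/7) = -10 + (-74 + 72/49 + 192/7) = -10 - 2210/49 = -2700/49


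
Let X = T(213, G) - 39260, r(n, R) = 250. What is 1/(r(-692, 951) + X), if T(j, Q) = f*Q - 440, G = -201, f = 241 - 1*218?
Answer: -1/44073 ≈ -2.2690e-5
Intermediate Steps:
f = 23 (f = 241 - 218 = 23)
T(j, Q) = -440 + 23*Q (T(j, Q) = 23*Q - 440 = -440 + 23*Q)
X = -44323 (X = (-440 + 23*(-201)) - 39260 = (-440 - 4623) - 39260 = -5063 - 39260 = -44323)
1/(r(-692, 951) + X) = 1/(250 - 44323) = 1/(-44073) = -1/44073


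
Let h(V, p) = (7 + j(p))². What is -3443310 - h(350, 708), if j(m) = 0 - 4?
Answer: -3443319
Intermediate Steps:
j(m) = -4
h(V, p) = 9 (h(V, p) = (7 - 4)² = 3² = 9)
-3443310 - h(350, 708) = -3443310 - 1*9 = -3443310 - 9 = -3443319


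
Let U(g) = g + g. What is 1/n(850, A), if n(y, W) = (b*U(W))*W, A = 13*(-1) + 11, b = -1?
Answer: -1/8 ≈ -0.12500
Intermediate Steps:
U(g) = 2*g
A = -2 (A = -13 + 11 = -2)
n(y, W) = -2*W**2 (n(y, W) = (-2*W)*W = -2*W**2)
1/n(850, A) = 1/(-2*(-2)**2) = 1/(-2*4) = 1/(-8) = -1/8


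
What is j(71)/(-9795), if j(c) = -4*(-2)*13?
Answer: -104/9795 ≈ -0.010618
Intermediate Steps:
j(c) = 104 (j(c) = 8*13 = 104)
j(71)/(-9795) = 104/(-9795) = 104*(-1/9795) = -104/9795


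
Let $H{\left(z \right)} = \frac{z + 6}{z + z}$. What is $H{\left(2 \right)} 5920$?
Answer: $11840$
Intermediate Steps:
$H{\left(z \right)} = \frac{6 + z}{2 z}$
$H{\left(2 \right)} 5920 = \frac{6 + 2}{2 \cdot 2} \cdot 5920 = \frac{1}{2} \cdot \frac{1}{2} \cdot 8 \cdot 5920 = 2 \cdot 5920 = 11840$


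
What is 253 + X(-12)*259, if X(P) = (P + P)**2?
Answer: 149437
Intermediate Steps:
X(P) = 4*P**2 (X(P) = (2*P)**2 = 4*P**2)
253 + X(-12)*259 = 253 + (4*(-12)**2)*259 = 253 + (4*144)*259 = 253 + 576*259 = 253 + 149184 = 149437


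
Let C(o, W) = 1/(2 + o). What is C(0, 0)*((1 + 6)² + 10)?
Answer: 59/2 ≈ 29.500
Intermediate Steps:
C(0, 0)*((1 + 6)² + 10) = ((1 + 6)² + 10)/(2 + 0) = (7² + 10)/2 = (49 + 10)/2 = (½)*59 = 59/2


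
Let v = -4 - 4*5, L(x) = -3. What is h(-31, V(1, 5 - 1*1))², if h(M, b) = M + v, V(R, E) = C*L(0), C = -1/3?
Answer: 3025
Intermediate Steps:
C = -⅓ (C = -1*⅓ = -⅓ ≈ -0.33333)
v = -24 (v = -4 - 20 = -24)
V(R, E) = 1 (V(R, E) = -⅓*(-3) = 1)
h(M, b) = -24 + M (h(M, b) = M - 24 = -24 + M)
h(-31, V(1, 5 - 1*1))² = (-24 - 31)² = (-55)² = 3025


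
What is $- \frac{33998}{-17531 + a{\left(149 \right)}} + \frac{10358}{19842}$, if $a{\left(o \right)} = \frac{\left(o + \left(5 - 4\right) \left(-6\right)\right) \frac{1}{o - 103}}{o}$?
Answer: $\frac{2934108976181}{1192080880851} \approx 2.4613$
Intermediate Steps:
$a{\left(o \right)} = \frac{-6 + o}{o \left(-103 + o\right)}$ ($a{\left(o \right)} = \frac{\left(o + 1 \left(-6\right)\right) \frac{1}{-103 + o}}{o} = \frac{\left(o - 6\right) \frac{1}{-103 + o}}{o} = \frac{\left(-6 + o\right) \frac{1}{-103 + o}}{o} = \frac{\frac{1}{-103 + o} \left(-6 + o\right)}{o} = \frac{-6 + o}{o \left(-103 + o\right)}$)
$- \frac{33998}{-17531 + a{\left(149 \right)}} + \frac{10358}{19842} = - \frac{33998}{-17531 + \frac{-6 + 149}{149 \left(-103 + 149\right)}} + \frac{10358}{19842} = - \frac{33998}{-17531 + \frac{1}{149} \cdot \frac{1}{46} \cdot 143} + 10358 \cdot \frac{1}{19842} = - \frac{33998}{-17531 + \frac{1}{149} \cdot \frac{1}{46} \cdot 143} + \frac{5179}{9921} = - \frac{33998}{-17531 + \frac{143}{6854}} + \frac{5179}{9921} = - \frac{33998}{- \frac{120157331}{6854}} + \frac{5179}{9921} = \left(-33998\right) \left(- \frac{6854}{120157331}\right) + \frac{5179}{9921} = \frac{233022292}{120157331} + \frac{5179}{9921} = \frac{2934108976181}{1192080880851}$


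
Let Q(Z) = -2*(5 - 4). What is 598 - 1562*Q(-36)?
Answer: 3722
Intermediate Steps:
Q(Z) = -2 (Q(Z) = -2*1 = -2)
598 - 1562*Q(-36) = 598 - 1562*(-2) = 598 + 3124 = 3722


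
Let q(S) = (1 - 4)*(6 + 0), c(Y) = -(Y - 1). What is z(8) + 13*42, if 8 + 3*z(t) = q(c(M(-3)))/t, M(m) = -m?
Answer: 6511/12 ≈ 542.58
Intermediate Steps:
c(Y) = 1 - Y (c(Y) = -(-1 + Y) = 1 - Y)
q(S) = -18 (q(S) = -3*6 = -18)
z(t) = -8/3 - 6/t (z(t) = -8/3 + (-18/t)/3 = -8/3 - 6/t)
z(8) + 13*42 = (-8/3 - 6/8) + 13*42 = (-8/3 - 6*⅛) + 546 = (-8/3 - ¾) + 546 = -41/12 + 546 = 6511/12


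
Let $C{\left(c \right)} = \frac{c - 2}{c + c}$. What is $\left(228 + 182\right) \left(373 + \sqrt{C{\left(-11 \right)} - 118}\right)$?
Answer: $152930 + \frac{615 i \sqrt{6314}}{11} \approx 1.5293 \cdot 10^{5} + 4442.6 i$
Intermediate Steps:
$C{\left(c \right)} = \frac{-2 + c}{2 c}$
$\left(228 + 182\right) \left(373 + \sqrt{C{\left(-11 \right)} - 118}\right) = \left(228 + 182\right) \left(373 + \sqrt{\frac{-2 - 11}{2 \left(-11\right)} - 118}\right) = 410 \left(373 + \sqrt{\frac{1}{2} \left(- \frac{1}{11}\right) \left(-13\right) - 118}\right) = 410 \left(373 + \sqrt{\frac{13}{22} - 118}\right) = 410 \left(373 + \sqrt{- \frac{2583}{22}}\right) = 410 \left(373 + \frac{3 i \sqrt{6314}}{22}\right) = 152930 + \frac{615 i \sqrt{6314}}{11}$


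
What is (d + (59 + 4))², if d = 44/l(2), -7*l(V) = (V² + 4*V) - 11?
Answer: 60025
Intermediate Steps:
l(V) = 11/7 - 4*V/7 - V²/7 (l(V) = -((V² + 4*V) - 11)/7 = -(-11 + V² + 4*V)/7 = 11/7 - 4*V/7 - V²/7)
d = -308 (d = 44/(11/7 - 4/7*2 - ⅐*2²) = 44/(11/7 - 8/7 - ⅐*4) = 44/(11/7 - 8/7 - 4/7) = 44/(-⅐) = 44*(-7) = -308)
(d + (59 + 4))² = (-308 + (59 + 4))² = (-308 + 63)² = (-245)² = 60025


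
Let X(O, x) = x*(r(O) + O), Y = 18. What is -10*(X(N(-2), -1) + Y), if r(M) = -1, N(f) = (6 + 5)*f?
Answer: -410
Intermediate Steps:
N(f) = 11*f
X(O, x) = x*(-1 + O)
-10*(X(N(-2), -1) + Y) = -10*(-(-1 + 11*(-2)) + 18) = -10*(-(-1 - 22) + 18) = -10*(-1*(-23) + 18) = -10*(23 + 18) = -10*41 = -410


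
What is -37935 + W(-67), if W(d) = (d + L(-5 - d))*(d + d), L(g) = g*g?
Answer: -544053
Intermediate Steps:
L(g) = g²
W(d) = 2*d*(d + (-5 - d)²) (W(d) = (d + (-5 - d)²)*(d + d) = (d + (-5 - d)²)*(2*d) = 2*d*(d + (-5 - d)²))
-37935 + W(-67) = -37935 + 2*(-67)*(-67 + (5 - 67)²) = -37935 + 2*(-67)*(-67 + (-62)²) = -37935 + 2*(-67)*(-67 + 3844) = -37935 + 2*(-67)*3777 = -37935 - 506118 = -544053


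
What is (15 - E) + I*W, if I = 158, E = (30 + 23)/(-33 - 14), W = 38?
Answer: 282946/47 ≈ 6020.1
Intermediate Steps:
E = -53/47 (E = 53/(-47) = 53*(-1/47) = -53/47 ≈ -1.1277)
(15 - E) + I*W = (15 - 1*(-53/47)) + 158*38 = (15 + 53/47) + 6004 = 758/47 + 6004 = 282946/47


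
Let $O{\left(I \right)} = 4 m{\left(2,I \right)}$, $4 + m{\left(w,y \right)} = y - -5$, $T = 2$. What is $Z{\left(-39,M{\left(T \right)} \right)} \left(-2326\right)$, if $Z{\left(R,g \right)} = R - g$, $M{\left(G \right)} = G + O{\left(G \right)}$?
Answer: $123278$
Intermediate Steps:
$m{\left(w,y \right)} = 1 + y$ ($m{\left(w,y \right)} = -4 + \left(y - -5\right) = -4 + \left(y + 5\right) = -4 + \left(5 + y\right) = 1 + y$)
$O{\left(I \right)} = 4 + 4 I$ ($O{\left(I \right)} = 4 \left(1 + I\right) = 4 + 4 I$)
$M{\left(G \right)} = 4 + 5 G$ ($M{\left(G \right)} = G + \left(4 + 4 G\right) = 4 + 5 G$)
$Z{\left(-39,M{\left(T \right)} \right)} \left(-2326\right) = \left(-39 - \left(4 + 5 \cdot 2\right)\right) \left(-2326\right) = \left(-39 - \left(4 + 10\right)\right) \left(-2326\right) = \left(-39 - 14\right) \left(-2326\right) = \left(-53\right) \left(-2326\right) = 123278$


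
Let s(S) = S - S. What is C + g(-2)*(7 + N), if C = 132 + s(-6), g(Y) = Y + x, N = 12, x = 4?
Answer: 170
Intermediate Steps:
g(Y) = 4 + Y (g(Y) = Y + 4 = 4 + Y)
s(S) = 0
C = 132 (C = 132 + 0 = 132)
C + g(-2)*(7 + N) = 132 + (4 - 2)*(7 + 12) = 132 + 2*19 = 132 + 38 = 170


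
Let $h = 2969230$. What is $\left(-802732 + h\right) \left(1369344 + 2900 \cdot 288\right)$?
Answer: $4776140166912$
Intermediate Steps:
$\left(-802732 + h\right) \left(1369344 + 2900 \cdot 288\right) = \left(-802732 + 2969230\right) \left(1369344 + 2900 \cdot 288\right) = 2166498 \left(1369344 + 835200\right) = 2166498 \cdot 2204544 = 4776140166912$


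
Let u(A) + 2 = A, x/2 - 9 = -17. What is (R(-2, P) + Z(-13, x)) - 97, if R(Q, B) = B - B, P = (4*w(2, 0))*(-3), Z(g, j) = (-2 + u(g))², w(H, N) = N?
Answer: 192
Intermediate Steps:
x = -16 (x = 18 + 2*(-17) = 18 - 34 = -16)
u(A) = -2 + A
Z(g, j) = (-4 + g)² (Z(g, j) = (-2 + (-2 + g))² = (-4 + g)²)
P = 0 (P = (4*0)*(-3) = 0*(-3) = 0)
R(Q, B) = 0
(R(-2, P) + Z(-13, x)) - 97 = (0 + (-4 - 13)²) - 97 = (0 + (-17)²) - 97 = (0 + 289) - 97 = 289 - 97 = 192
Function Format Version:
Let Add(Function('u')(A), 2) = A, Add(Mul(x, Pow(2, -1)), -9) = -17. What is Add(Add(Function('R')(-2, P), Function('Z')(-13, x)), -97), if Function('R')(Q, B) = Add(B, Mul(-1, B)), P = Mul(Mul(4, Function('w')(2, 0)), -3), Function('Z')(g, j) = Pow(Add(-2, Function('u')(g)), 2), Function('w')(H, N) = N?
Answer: 192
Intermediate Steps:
x = -16 (x = Add(18, Mul(2, -17)) = Add(18, -34) = -16)
Function('u')(A) = Add(-2, A)
Function('Z')(g, j) = Pow(Add(-4, g), 2) (Function('Z')(g, j) = Pow(Add(-2, Add(-2, g)), 2) = Pow(Add(-4, g), 2))
P = 0 (P = Mul(Mul(4, 0), -3) = Mul(0, -3) = 0)
Function('R')(Q, B) = 0
Add(Add(Function('R')(-2, P), Function('Z')(-13, x)), -97) = Add(Add(0, Pow(Add(-4, -13), 2)), -97) = Add(Add(0, Pow(-17, 2)), -97) = Add(Add(0, 289), -97) = Add(289, -97) = 192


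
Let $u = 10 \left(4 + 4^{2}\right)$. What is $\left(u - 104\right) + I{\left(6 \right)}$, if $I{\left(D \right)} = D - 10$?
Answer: $92$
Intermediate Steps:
$I{\left(D \right)} = -10 + D$ ($I{\left(D \right)} = D - 10 = -10 + D$)
$u = 200$ ($u = 10 \left(4 + 16\right) = 10 \cdot 20 = 200$)
$\left(u - 104\right) + I{\left(6 \right)} = \left(200 - 104\right) + \left(-10 + 6\right) = 96 - 4 = 92$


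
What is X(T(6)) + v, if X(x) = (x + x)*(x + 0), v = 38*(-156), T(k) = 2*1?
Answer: -5920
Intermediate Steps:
T(k) = 2
v = -5928
X(x) = 2*x² (X(x) = (2*x)*x = 2*x²)
X(T(6)) + v = 2*2² - 5928 = 2*4 - 5928 = 8 - 5928 = -5920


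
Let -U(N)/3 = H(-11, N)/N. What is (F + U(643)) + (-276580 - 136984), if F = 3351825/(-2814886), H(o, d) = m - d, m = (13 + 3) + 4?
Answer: -748536029513213/1809971698 ≈ -4.1356e+5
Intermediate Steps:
m = 20 (m = 16 + 4 = 20)
H(o, d) = 20 - d
U(N) = -3*(20 - N)/N
F = -3351825/2814886 (F = 3351825*(-1/2814886) = -3351825/2814886 ≈ -1.1908)
(F + U(643)) + (-276580 - 136984) = (-3351825/2814886 + (3 - 60/643)) + (-276580 - 136984) = (-3351825/2814886 + (3 - 60*1/643)) - 413564 = (-3351825/2814886 + (3 - 60/643)) - 413564 = (-3351825/2814886 + 1869/643) - 413564 = 3105798459/1809971698 - 413564 = -748536029513213/1809971698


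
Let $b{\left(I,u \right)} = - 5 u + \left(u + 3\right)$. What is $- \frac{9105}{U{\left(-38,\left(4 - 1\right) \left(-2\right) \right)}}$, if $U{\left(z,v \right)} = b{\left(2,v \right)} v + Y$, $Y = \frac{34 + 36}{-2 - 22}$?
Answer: $\frac{109260}{1979} \approx 55.21$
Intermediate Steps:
$b{\left(I,u \right)} = 3 - 4 u$ ($b{\left(I,u \right)} = - 5 u + \left(3 + u\right) = 3 - 4 u$)
$Y = - \frac{35}{12}$ ($Y = \frac{70}{-24} = 70 \left(- \frac{1}{24}\right) = - \frac{35}{12} \approx -2.9167$)
$U{\left(z,v \right)} = - \frac{35}{12} + v \left(3 - 4 v\right)$ ($U{\left(z,v \right)} = \left(3 - 4 v\right) v - \frac{35}{12} = v \left(3 - 4 v\right) - \frac{35}{12} = - \frac{35}{12} + v \left(3 - 4 v\right)$)
$- \frac{9105}{U{\left(-38,\left(4 - 1\right) \left(-2\right) \right)}} = - \frac{9105}{- \frac{35}{12} - 4 \left(\left(4 - 1\right) \left(-2\right)\right)^{2} + 3 \left(4 - 1\right) \left(-2\right)} = - \frac{9105}{- \frac{35}{12} - 4 \left(3 \left(-2\right)\right)^{2} + 3 \cdot 3 \left(-2\right)} = - \frac{9105}{- \frac{35}{12} - 4 \left(-6\right)^{2} + 3 \left(-6\right)} = - \frac{9105}{- \frac{35}{12} - 144 - 18} = - \frac{9105}{- \frac{1979}{12}} = \left(-9105\right) \left(- \frac{12}{1979}\right) = \frac{109260}{1979}$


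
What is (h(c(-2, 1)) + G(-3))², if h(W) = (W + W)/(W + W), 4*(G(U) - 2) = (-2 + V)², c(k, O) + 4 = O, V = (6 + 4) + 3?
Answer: 17689/16 ≈ 1105.6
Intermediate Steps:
V = 13 (V = 10 + 3 = 13)
c(k, O) = -4 + O
G(U) = 129/4 (G(U) = 2 + (-2 + 13)²/4 = 2 + (¼)*11² = 2 + (¼)*121 = 2 + 121/4 = 129/4)
h(W) = 1 (h(W) = (2*W)/((2*W)) = (2*W)*(1/(2*W)) = 1)
(h(c(-2, 1)) + G(-3))² = (1 + 129/4)² = (133/4)² = 17689/16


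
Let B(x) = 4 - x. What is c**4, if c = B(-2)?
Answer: 1296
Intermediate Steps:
c = 6 (c = 4 - 1*(-2) = 4 + 2 = 6)
c**4 = 6**4 = 1296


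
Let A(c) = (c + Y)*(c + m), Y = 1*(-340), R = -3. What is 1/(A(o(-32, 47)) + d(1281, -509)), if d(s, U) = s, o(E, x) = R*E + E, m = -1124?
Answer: 1/293841 ≈ 3.4032e-6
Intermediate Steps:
Y = -340
o(E, x) = -2*E (o(E, x) = -3*E + E = -2*E)
A(c) = (-1124 + c)*(-340 + c) (A(c) = (c - 340)*(c - 1124) = (-340 + c)*(-1124 + c) = (-1124 + c)*(-340 + c))
1/(A(o(-32, 47)) + d(1281, -509)) = 1/((382160 + (-2*(-32))² - (-2928)*(-32)) + 1281) = 1/((382160 + 64² - 1464*64) + 1281) = 1/((382160 + 4096 - 93696) + 1281) = 1/(292560 + 1281) = 1/293841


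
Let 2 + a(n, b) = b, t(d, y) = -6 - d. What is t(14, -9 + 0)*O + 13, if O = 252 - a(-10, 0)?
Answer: -5067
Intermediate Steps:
a(n, b) = -2 + b
O = 254 (O = 252 - (-2 + 0) = 252 - 1*(-2) = 252 + 2 = 254)
t(14, -9 + 0)*O + 13 = (-6 - 1*14)*254 + 13 = (-6 - 14)*254 + 13 = -20*254 + 13 = -5080 + 13 = -5067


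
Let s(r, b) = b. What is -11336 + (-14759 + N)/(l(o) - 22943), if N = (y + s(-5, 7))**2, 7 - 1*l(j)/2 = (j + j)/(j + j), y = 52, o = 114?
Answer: -259934538/22931 ≈ -11336.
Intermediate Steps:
l(j) = 12 (l(j) = 14 - 2*(j + j)/(j + j) = 14 - 2*2*j/(2*j) = 14 - 2*2*j*1/(2*j) = 14 - 2*1 = 14 - 2 = 12)
N = 3481 (N = (52 + 7)**2 = 59**2 = 3481)
-11336 + (-14759 + N)/(l(o) - 22943) = -11336 + (-14759 + 3481)/(12 - 22943) = -11336 - 11278/(-22931) = -11336 - 11278*(-1/22931) = -11336 + 11278/22931 = -259934538/22931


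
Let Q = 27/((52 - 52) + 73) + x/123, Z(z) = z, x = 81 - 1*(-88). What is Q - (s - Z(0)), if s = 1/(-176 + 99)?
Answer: 1214645/691383 ≈ 1.7568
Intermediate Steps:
s = -1/77 (s = 1/(-77) = -1/77 ≈ -0.012987)
x = 169 (x = 81 + 88 = 169)
Q = 15658/8979 (Q = 27/((52 - 52) + 73) + 169/123 = 27/(0 + 73) + 169*(1/123) = 27/73 + 169/123 = 15658/8979 ≈ 1.7438)
Q - (s - Z(0)) = 15658/8979 - (-1/77 - 1*0) = 15658/8979 - (-1/77 + 0) = 15658/8979 - 1*(-1/77) = 15658/8979 + 1/77 = 1214645/691383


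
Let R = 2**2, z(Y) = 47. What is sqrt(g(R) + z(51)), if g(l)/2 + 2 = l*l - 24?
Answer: 3*sqrt(3) ≈ 5.1962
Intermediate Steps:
R = 4
g(l) = -52 + 2*l**2 (g(l) = -4 + 2*(l*l - 24) = -4 + 2*(l**2 - 24) = -4 + 2*(-24 + l**2) = -4 + (-48 + 2*l**2) = -52 + 2*l**2)
sqrt(g(R) + z(51)) = sqrt((-52 + 2*4**2) + 47) = sqrt((-52 + 2*16) + 47) = sqrt((-52 + 32) + 47) = sqrt(-20 + 47) = sqrt(27) = 3*sqrt(3)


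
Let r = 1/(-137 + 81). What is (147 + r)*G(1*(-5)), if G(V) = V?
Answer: -41155/56 ≈ -734.91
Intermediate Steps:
r = -1/56 (r = 1/(-56) = -1/56 ≈ -0.017857)
(147 + r)*G(1*(-5)) = (147 - 1/56)*(1*(-5)) = (8231/56)*(-5) = -41155/56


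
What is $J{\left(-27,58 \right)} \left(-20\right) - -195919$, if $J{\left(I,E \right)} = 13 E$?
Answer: $180839$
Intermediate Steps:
$J{\left(-27,58 \right)} \left(-20\right) - -195919 = 13 \cdot 58 \left(-20\right) - -195919 = 754 \left(-20\right) + 195919 = -15080 + 195919 = 180839$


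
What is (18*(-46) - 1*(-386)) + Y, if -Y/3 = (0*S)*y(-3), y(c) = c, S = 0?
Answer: -442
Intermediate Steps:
Y = 0 (Y = -3*0*0*(-3) = -0*(-3) = -3*0 = 0)
(18*(-46) - 1*(-386)) + Y = (18*(-46) - 1*(-386)) + 0 = (-828 + 386) + 0 = -442 + 0 = -442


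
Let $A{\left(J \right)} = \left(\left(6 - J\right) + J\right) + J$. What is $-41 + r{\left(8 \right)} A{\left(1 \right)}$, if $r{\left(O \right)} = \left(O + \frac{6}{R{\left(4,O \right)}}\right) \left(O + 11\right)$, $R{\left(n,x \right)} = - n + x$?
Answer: $\frac{2445}{2} \approx 1222.5$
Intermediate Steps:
$R{\left(n,x \right)} = x - n$
$r{\left(O \right)} = \left(11 + O\right) \left(O + \frac{6}{-4 + O}\right)$ ($r{\left(O \right)} = \left(O + \frac{6}{O - 4}\right) \left(O + 11\right) = \left(O + \frac{6}{O - 4}\right) \left(11 + O\right) = \left(O + \frac{6}{-4 + O}\right) \left(11 + O\right) = \left(11 + O\right) \left(O + \frac{6}{-4 + O}\right)$)
$A{\left(J \right)} = 6 + J$
$-41 + r{\left(8 \right)} A{\left(1 \right)} = -41 + \frac{66 + 6 \cdot 8 + 8 \left(-4 + 8\right) \left(11 + 8\right)}{-4 + 8} \left(6 + 1\right) = -41 + \frac{66 + 48 + 8 \cdot 4 \cdot 19}{4} \cdot 7 = -41 + \frac{66 + 48 + 608}{4} \cdot 7 = -41 + \frac{1}{4} \cdot 722 \cdot 7 = -41 + \frac{361}{2} \cdot 7 = -41 + \frac{2527}{2} = \frac{2445}{2}$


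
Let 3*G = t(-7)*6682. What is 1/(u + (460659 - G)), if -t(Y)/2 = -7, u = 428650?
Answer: 3/2574379 ≈ 1.1653e-6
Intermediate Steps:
t(Y) = 14 (t(Y) = -2*(-7) = 14)
G = 93548/3 (G = (14*6682)/3 = (⅓)*93548 = 93548/3 ≈ 31183.)
1/(u + (460659 - G)) = 1/(428650 + (460659 - 1*93548/3)) = 1/(428650 + (460659 - 93548/3)) = 1/(428650 + 1288429/3) = 1/(2574379/3) = 3/2574379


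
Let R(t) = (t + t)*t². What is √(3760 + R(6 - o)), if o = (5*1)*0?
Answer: 4*√262 ≈ 64.746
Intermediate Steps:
o = 0 (o = 5*0 = 0)
R(t) = 2*t³ (R(t) = (2*t)*t² = 2*t³)
√(3760 + R(6 - o)) = √(3760 + 2*(6 - 1*0)³) = √(3760 + 2*(6 + 0)³) = √(3760 + 2*6³) = √(3760 + 2*216) = √(3760 + 432) = √4192 = 4*√262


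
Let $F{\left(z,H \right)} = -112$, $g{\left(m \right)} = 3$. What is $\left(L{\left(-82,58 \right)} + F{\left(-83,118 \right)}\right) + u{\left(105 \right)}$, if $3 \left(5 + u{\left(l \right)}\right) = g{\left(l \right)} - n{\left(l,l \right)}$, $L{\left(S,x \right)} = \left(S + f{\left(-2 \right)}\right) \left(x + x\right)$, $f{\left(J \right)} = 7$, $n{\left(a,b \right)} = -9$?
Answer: $-8813$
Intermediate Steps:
$L{\left(S,x \right)} = 2 x \left(7 + S\right)$ ($L{\left(S,x \right)} = \left(S + 7\right) \left(x + x\right) = \left(7 + S\right) 2 x = 2 x \left(7 + S\right)$)
$u{\left(l \right)} = -1$ ($u{\left(l \right)} = -5 + \frac{3 - -9}{3} = -5 + \frac{3 + 9}{3} = -5 + \frac{1}{3} \cdot 12 = -5 + 4 = -1$)
$\left(L{\left(-82,58 \right)} + F{\left(-83,118 \right)}\right) + u{\left(105 \right)} = \left(2 \cdot 58 \left(7 - 82\right) - 112\right) - 1 = \left(2 \cdot 58 \left(-75\right) - 112\right) - 1 = \left(-8700 - 112\right) - 1 = -8812 - 1 = -8813$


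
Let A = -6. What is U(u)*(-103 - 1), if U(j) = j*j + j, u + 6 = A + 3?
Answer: -7488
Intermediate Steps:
u = -9 (u = -6 + (-6 + 3) = -6 - 3 = -9)
U(j) = j + j² (U(j) = j² + j = j + j²)
U(u)*(-103 - 1) = (-9*(1 - 9))*(-103 - 1) = -9*(-8)*(-104) = 72*(-104) = -7488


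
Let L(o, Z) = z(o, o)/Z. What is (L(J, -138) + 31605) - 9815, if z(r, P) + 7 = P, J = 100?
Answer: 1002309/46 ≈ 21789.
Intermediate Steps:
z(r, P) = -7 + P
L(o, Z) = (-7 + o)/Z
(L(J, -138) + 31605) - 9815 = ((-7 + 100)/(-138) + 31605) - 9815 = (-1/138*93 + 31605) - 9815 = (-31/46 + 31605) - 9815 = 1453799/46 - 9815 = 1002309/46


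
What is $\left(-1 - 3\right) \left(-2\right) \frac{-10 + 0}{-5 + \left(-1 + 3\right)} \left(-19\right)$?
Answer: $- \frac{1520}{3} \approx -506.67$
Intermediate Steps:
$\left(-1 - 3\right) \left(-2\right) \frac{-10 + 0}{-5 + \left(-1 + 3\right)} \left(-19\right) = \left(-4\right) \left(-2\right) \left(- \frac{10}{-5 + 2}\right) \left(-19\right) = 8 \left(- \frac{10}{-3}\right) \left(-19\right) = 8 \left(\left(-10\right) \left(- \frac{1}{3}\right)\right) \left(-19\right) = 8 \cdot \frac{10}{3} \left(-19\right) = \frac{80}{3} \left(-19\right) = - \frac{1520}{3}$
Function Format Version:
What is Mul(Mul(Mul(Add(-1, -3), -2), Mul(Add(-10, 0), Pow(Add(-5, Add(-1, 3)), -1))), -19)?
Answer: Rational(-1520, 3) ≈ -506.67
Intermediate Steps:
Mul(Mul(Mul(Add(-1, -3), -2), Mul(Add(-10, 0), Pow(Add(-5, Add(-1, 3)), -1))), -19) = Mul(Mul(Mul(-4, -2), Mul(-10, Pow(Add(-5, 2), -1))), -19) = Mul(Mul(8, Mul(-10, Pow(-3, -1))), -19) = Mul(Mul(8, Mul(-10, Rational(-1, 3))), -19) = Mul(Mul(8, Rational(10, 3)), -19) = Mul(Rational(80, 3), -19) = Rational(-1520, 3)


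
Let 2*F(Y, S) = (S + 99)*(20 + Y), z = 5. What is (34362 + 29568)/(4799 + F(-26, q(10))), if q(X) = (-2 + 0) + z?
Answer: 63930/4493 ≈ 14.229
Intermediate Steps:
q(X) = 3 (q(X) = (-2 + 0) + 5 = -2 + 5 = 3)
F(Y, S) = (20 + Y)*(99 + S)/2 (F(Y, S) = ((S + 99)*(20 + Y))/2 = ((99 + S)*(20 + Y))/2 = ((20 + Y)*(99 + S))/2 = (20 + Y)*(99 + S)/2)
(34362 + 29568)/(4799 + F(-26, q(10))) = (34362 + 29568)/(4799 + (990 + 10*3 + (99/2)*(-26) + (½)*3*(-26))) = 63930/(4799 + (990 + 30 - 1287 - 39)) = 63930/(4799 - 306) = 63930/4493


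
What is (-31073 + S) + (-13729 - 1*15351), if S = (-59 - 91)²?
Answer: -37653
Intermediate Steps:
S = 22500 (S = (-150)² = 22500)
(-31073 + S) + (-13729 - 1*15351) = (-31073 + 22500) + (-13729 - 1*15351) = -8573 + (-13729 - 15351) = -8573 - 29080 = -37653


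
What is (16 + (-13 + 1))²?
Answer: 16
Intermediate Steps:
(16 + (-13 + 1))² = (16 - 12)² = 4² = 16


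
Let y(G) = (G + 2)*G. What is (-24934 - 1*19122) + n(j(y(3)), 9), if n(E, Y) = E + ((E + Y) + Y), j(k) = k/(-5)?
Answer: -44044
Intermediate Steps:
y(G) = G*(2 + G) (y(G) = (2 + G)*G = G*(2 + G))
j(k) = -k/5 (j(k) = k*(-⅕) = -k/5)
n(E, Y) = 2*E + 2*Y (n(E, Y) = E + (E + 2*Y) = 2*E + 2*Y)
(-24934 - 1*19122) + n(j(y(3)), 9) = (-24934 - 1*19122) + (2*(-3*(2 + 3)/5) + 2*9) = (-24934 - 19122) + (2*(-3*5/5) + 18) = -44056 + (2*(-⅕*15) + 18) = -44056 + (2*(-3) + 18) = -44056 + (-6 + 18) = -44056 + 12 = -44044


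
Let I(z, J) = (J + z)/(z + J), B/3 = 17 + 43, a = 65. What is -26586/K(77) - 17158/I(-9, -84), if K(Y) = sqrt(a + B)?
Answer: -17158 - 3798*sqrt(5)/5 ≈ -18857.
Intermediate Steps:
B = 180 (B = 3*(17 + 43) = 3*60 = 180)
K(Y) = 7*sqrt(5) (K(Y) = sqrt(65 + 180) = sqrt(245) = 7*sqrt(5))
I(z, J) = 1 (I(z, J) = (J + z)/(J + z) = 1)
-26586/K(77) - 17158/I(-9, -84) = -26586*sqrt(5)/35 - 17158/1 = -3798*sqrt(5)/5 - 17158*1 = -3798*sqrt(5)/5 - 17158 = -17158 - 3798*sqrt(5)/5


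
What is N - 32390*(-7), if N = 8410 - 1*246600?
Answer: -11460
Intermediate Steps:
N = -238190 (N = 8410 - 246600 = -238190)
N - 32390*(-7) = -238190 - 32390*(-7) = -238190 + 226730 = -11460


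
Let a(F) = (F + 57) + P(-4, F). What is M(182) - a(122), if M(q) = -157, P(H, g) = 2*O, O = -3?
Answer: -330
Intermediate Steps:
P(H, g) = -6 (P(H, g) = 2*(-3) = -6)
a(F) = 51 + F (a(F) = (F + 57) - 6 = (57 + F) - 6 = 51 + F)
M(182) - a(122) = -157 - (51 + 122) = -157 - 1*173 = -157 - 173 = -330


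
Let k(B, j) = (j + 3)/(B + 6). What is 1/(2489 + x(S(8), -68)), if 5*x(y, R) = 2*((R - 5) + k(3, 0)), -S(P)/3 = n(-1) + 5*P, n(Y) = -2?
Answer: 15/36899 ≈ 0.00040651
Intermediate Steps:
k(B, j) = (3 + j)/(6 + B)
S(P) = 6 - 15*P (S(P) = -3*(-2 + 5*P) = 6 - 15*P)
x(y, R) = -28/15 + 2*R/5 (x(y, R) = (2*((R - 5) + (3 + 0)/(6 + 3)))/5 = (2*((-5 + R) + 3/9))/5 = (2*((-5 + R) + (1/9)*3))/5 = (2*((-5 + R) + 1/3))/5 = (2*(-14/3 + R))/5 = (-28/3 + 2*R)/5 = -28/15 + 2*R/5)
1/(2489 + x(S(8), -68)) = 1/(2489 + (-28/15 + (2/5)*(-68))) = 1/(2489 + (-28/15 - 136/5)) = 1/(2489 - 436/15) = 1/(36899/15) = 15/36899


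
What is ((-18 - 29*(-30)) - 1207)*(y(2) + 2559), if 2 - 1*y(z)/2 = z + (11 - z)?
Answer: -902055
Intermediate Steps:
y(z) = -18 (y(z) = 4 - 2*(z + (11 - z)) = 4 - 2*11 = 4 - 22 = -18)
((-18 - 29*(-30)) - 1207)*(y(2) + 2559) = ((-18 - 29*(-30)) - 1207)*(-18 + 2559) = ((-18 + 870) - 1207)*2541 = (852 - 1207)*2541 = -355*2541 = -902055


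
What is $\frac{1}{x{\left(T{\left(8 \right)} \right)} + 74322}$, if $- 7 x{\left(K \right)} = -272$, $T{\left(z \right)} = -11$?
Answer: $\frac{7}{520526} \approx 1.3448 \cdot 10^{-5}$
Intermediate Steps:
$x{\left(K \right)} = \frac{272}{7}$ ($x{\left(K \right)} = \left(- \frac{1}{7}\right) \left(-272\right) = \frac{272}{7}$)
$\frac{1}{x{\left(T{\left(8 \right)} \right)} + 74322} = \frac{1}{\frac{272}{7} + 74322} = \frac{1}{\frac{520526}{7}} = \frac{7}{520526}$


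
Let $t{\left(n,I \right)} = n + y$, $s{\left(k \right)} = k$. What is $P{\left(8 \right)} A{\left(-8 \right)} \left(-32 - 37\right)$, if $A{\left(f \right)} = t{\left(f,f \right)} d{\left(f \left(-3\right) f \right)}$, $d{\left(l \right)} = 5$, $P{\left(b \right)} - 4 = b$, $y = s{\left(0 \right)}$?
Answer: $33120$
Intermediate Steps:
$y = 0$
$P{\left(b \right)} = 4 + b$
$t{\left(n,I \right)} = n$ ($t{\left(n,I \right)} = n + 0 = n$)
$A{\left(f \right)} = 5 f$ ($A{\left(f \right)} = f 5 = 5 f$)
$P{\left(8 \right)} A{\left(-8 \right)} \left(-32 - 37\right) = \left(4 + 8\right) 5 \left(-8\right) \left(-32 - 37\right) = 12 \left(-40\right) \left(-32 - 37\right) = \left(-480\right) \left(-69\right) = 33120$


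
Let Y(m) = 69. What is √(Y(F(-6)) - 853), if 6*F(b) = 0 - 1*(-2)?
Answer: 28*I ≈ 28.0*I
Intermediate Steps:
F(b) = ⅓ (F(b) = (0 - 1*(-2))/6 = (0 + 2)/6 = (⅙)*2 = ⅓)
√(Y(F(-6)) - 853) = √(69 - 853) = √(-784) = 28*I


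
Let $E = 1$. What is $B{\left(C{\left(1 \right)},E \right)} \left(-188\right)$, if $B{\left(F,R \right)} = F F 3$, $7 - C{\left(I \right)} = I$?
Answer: $-20304$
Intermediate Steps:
$C{\left(I \right)} = 7 - I$
$B{\left(F,R \right)} = 3 F^{2}$ ($B{\left(F,R \right)} = F^{2} \cdot 3 = 3 F^{2}$)
$B{\left(C{\left(1 \right)},E \right)} \left(-188\right) = 3 \left(7 - 1\right)^{2} \left(-188\right) = 3 \cdot 6^{2} \left(-188\right) = 3 \cdot 36 \left(-188\right) = 108 \left(-188\right) = -20304$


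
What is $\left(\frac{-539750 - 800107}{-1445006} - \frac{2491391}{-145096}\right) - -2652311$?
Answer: $\frac{39721392455575411}{14976042184} \approx 2.6523 \cdot 10^{6}$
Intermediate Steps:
$\left(\frac{-539750 - 800107}{-1445006} - \frac{2491391}{-145096}\right) - -2652311 = \left(\left(-539750 - 800107\right) \left(- \frac{1}{1445006}\right) - - \frac{355913}{20728}\right) + 2652311 = \left(\left(-1339857\right) \left(- \frac{1}{1445006}\right) + \frac{355913}{20728}\right) + 2652311 = \left(\frac{1339857}{1445006} + \frac{355913}{20728}\right) + 2652311 = \frac{271034488187}{14976042184} + 2652311 = \frac{39721392455575411}{14976042184}$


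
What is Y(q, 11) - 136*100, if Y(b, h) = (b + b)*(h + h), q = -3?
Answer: -13732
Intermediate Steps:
Y(b, h) = 4*b*h (Y(b, h) = (2*b)*(2*h) = 4*b*h)
Y(q, 11) - 136*100 = 4*(-3)*11 - 136*100 = -132 - 13600 = -13732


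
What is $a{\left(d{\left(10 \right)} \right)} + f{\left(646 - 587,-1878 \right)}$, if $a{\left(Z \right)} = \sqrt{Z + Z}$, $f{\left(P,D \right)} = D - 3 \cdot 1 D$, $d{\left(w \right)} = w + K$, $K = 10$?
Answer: $3756 + 2 \sqrt{10} \approx 3762.3$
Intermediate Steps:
$d{\left(w \right)} = 10 + w$ ($d{\left(w \right)} = w + 10 = 10 + w$)
$f{\left(P,D \right)} = - 2 D$ ($f{\left(P,D \right)} = D - 3 D = - 2 D$)
$a{\left(Z \right)} = \sqrt{2} \sqrt{Z}$ ($a{\left(Z \right)} = \sqrt{2 Z} = \sqrt{2} \sqrt{Z}$)
$a{\left(d{\left(10 \right)} \right)} + f{\left(646 - 587,-1878 \right)} = \sqrt{2} \sqrt{10 + 10} - -3756 = \sqrt{2} \sqrt{20} + 3756 = \sqrt{2} \cdot 2 \sqrt{5} + 3756 = 2 \sqrt{10} + 3756 = 3756 + 2 \sqrt{10}$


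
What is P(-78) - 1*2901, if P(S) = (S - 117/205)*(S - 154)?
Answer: 3142119/205 ≈ 15327.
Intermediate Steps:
P(S) = (-154 + S)*(-117/205 + S) (P(S) = (S - 117*1/205)*(-154 + S) = (S - 117/205)*(-154 + S) = (-117/205 + S)*(-154 + S) = (-154 + S)*(-117/205 + S))
P(-78) - 1*2901 = (18018/205 + (-78)² - 31687/205*(-78)) - 1*2901 = (18018/205 + 6084 + 2471586/205) - 2901 = 3736824/205 - 2901 = 3142119/205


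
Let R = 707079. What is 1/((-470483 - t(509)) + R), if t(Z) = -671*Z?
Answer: 1/578135 ≈ 1.7297e-6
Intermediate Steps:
1/((-470483 - t(509)) + R) = 1/((-470483 - (-671)*509) + 707079) = 1/((-470483 - 1*(-341539)) + 707079) = 1/((-470483 + 341539) + 707079) = 1/(-128944 + 707079) = 1/578135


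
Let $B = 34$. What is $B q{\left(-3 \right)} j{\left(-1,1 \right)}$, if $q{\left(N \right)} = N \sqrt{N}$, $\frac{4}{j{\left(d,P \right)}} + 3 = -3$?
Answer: $68 i \sqrt{3} \approx 117.78 i$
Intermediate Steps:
$j{\left(d,P \right)} = - \frac{2}{3}$ ($j{\left(d,P \right)} = \frac{4}{-3 - 3} = \frac{4}{-6} = 4 \left(- \frac{1}{6}\right) = - \frac{2}{3}$)
$q{\left(N \right)} = N^{\frac{3}{2}}$
$B q{\left(-3 \right)} j{\left(-1,1 \right)} = 34 \left(-3\right)^{\frac{3}{2}} \left(- \frac{2}{3}\right) = 34 \left(- 3 i \sqrt{3}\right) \left(- \frac{2}{3}\right) = - 102 i \sqrt{3} \left(- \frac{2}{3}\right) = 68 i \sqrt{3}$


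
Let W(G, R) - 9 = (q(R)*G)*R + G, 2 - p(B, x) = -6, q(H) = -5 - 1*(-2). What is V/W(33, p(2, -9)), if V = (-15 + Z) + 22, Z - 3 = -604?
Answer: 99/125 ≈ 0.79200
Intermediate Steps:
Z = -601 (Z = 3 - 604 = -601)
q(H) = -3 (q(H) = -5 + 2 = -3)
p(B, x) = 8 (p(B, x) = 2 - 1*(-6) = 2 + 6 = 8)
W(G, R) = 9 + G - 3*G*R (W(G, R) = 9 + ((-3*G)*R + G) = 9 + (-3*G*R + G) = 9 + (G - 3*G*R) = 9 + G - 3*G*R)
V = -594 (V = (-15 - 601) + 22 = -616 + 22 = -594)
V/W(33, p(2, -9)) = -594/(9 + 33 - 3*33*8) = -594/(9 + 33 - 792) = -594/(-750) = -594*(-1/750) = 99/125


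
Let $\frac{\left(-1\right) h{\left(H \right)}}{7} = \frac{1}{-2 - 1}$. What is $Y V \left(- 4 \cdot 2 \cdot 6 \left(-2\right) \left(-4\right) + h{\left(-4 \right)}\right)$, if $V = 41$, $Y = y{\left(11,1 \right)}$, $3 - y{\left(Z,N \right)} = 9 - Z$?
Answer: $- \frac{234725}{3} \approx -78242.0$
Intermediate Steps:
$y{\left(Z,N \right)} = -6 + Z$ ($y{\left(Z,N \right)} = 3 - \left(9 - Z\right) = 3 + \left(-9 + Z\right) = -6 + Z$)
$Y = 5$ ($Y = -6 + 11 = 5$)
$h{\left(H \right)} = \frac{7}{3}$ ($h{\left(H \right)} = - \frac{7}{-2 - 1} = - \frac{7}{-3} = \left(-7\right) \left(- \frac{1}{3}\right) = \frac{7}{3}$)
$Y V \left(- 4 \cdot 2 \cdot 6 \left(-2\right) \left(-4\right) + h{\left(-4 \right)}\right) = 5 \cdot 41 \left(- 4 \cdot 2 \cdot 6 \left(-2\right) \left(-4\right) + \frac{7}{3}\right) = 205 \left(- 4 \cdot 2 \left(\left(-12\right) \left(-4\right)\right) + \frac{7}{3}\right) = 205 \left(- 4 \cdot 2 \cdot 48 + \frac{7}{3}\right) = 205 \left(\left(-4\right) 96 + \frac{7}{3}\right) = 205 \left(-384 + \frac{7}{3}\right) = 205 \left(- \frac{1145}{3}\right) = - \frac{234725}{3}$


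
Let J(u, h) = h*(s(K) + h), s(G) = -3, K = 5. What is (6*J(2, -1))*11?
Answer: 264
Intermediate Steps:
J(u, h) = h*(-3 + h)
(6*J(2, -1))*11 = (6*(-(-3 - 1)))*11 = (6*(-1*(-4)))*11 = (6*4)*11 = 24*11 = 264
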